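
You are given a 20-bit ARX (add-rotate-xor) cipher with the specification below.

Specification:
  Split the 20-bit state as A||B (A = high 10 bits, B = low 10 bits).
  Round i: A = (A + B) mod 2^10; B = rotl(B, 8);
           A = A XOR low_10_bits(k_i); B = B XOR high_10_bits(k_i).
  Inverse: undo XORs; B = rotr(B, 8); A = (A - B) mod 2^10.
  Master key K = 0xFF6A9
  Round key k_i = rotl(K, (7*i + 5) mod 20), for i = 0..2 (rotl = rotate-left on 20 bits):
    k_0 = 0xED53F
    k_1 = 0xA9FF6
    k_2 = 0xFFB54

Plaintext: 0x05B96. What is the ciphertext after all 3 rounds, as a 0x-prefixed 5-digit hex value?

s_0 = plaintext = 0x05B96
s_1 = Round(s_0, k_0) = 0xA4D50
s_2 = Round(s_1, k_1) = 0x056F3
s_3 = Round(s_2, k_2) = 0x17042

0x17042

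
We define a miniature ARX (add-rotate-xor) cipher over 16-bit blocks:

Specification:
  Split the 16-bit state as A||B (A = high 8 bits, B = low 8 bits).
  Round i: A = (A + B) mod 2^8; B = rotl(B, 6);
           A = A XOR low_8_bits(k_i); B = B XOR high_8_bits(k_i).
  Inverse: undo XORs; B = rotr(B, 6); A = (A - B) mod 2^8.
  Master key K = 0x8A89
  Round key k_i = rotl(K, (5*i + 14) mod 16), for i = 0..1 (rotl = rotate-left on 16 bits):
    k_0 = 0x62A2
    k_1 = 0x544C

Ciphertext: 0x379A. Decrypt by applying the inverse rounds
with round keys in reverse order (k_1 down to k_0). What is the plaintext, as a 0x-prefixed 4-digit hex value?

0x7D65

s_0 = ciphertext = 0x379A
s_1 = InvRound(s_0, k_1) = 0x403B
s_2 = InvRound(s_1, k_0) = 0x7D65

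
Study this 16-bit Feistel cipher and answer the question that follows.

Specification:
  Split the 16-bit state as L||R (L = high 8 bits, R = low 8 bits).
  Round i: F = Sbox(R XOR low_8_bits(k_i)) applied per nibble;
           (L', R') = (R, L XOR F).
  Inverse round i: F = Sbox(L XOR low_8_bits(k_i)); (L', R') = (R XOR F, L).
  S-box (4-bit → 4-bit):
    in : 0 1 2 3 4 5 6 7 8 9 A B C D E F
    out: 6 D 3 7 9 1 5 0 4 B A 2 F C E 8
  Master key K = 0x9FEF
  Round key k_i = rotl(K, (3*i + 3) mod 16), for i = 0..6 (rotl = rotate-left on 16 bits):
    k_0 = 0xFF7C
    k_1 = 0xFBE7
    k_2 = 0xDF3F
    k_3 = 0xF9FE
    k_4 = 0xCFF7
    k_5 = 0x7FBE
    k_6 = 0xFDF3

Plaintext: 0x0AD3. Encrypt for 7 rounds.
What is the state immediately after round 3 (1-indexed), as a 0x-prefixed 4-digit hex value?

s_0 = plaintext = 0x0AD3
s_1 = Round(s_0, k_0) = 0xD3A2
s_2 = Round(s_1, k_1) = 0xA242
s_3 = Round(s_2, k_2) = 0x42AE
s_4 = Round(s_3, k_3) = 0xAE54
s_5 = Round(s_4, k_4) = 0x5409
s_6 = Round(s_5, k_5) = 0x0974
s_7 = Round(s_6, k_6) = 0x7449

0x42AE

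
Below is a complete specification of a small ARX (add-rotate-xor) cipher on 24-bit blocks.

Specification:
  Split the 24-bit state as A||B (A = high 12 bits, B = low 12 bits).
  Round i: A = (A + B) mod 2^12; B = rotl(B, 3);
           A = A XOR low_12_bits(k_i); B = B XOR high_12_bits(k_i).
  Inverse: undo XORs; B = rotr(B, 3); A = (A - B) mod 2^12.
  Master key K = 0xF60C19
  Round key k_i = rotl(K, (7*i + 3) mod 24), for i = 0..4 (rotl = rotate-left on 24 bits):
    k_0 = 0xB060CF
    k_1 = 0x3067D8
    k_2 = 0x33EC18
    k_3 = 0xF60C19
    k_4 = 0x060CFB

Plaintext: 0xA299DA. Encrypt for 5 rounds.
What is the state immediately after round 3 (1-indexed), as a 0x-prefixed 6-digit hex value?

0x6C2F98

s_0 = plaintext = 0xA299DA
s_1 = Round(s_0, k_0) = 0x4CC5D2
s_2 = Round(s_1, k_1) = 0xD46D94
s_3 = Round(s_2, k_2) = 0x6C2F98
s_4 = Round(s_3, k_3) = 0xA433A7
s_5 = Round(s_4, k_4) = 0x111D59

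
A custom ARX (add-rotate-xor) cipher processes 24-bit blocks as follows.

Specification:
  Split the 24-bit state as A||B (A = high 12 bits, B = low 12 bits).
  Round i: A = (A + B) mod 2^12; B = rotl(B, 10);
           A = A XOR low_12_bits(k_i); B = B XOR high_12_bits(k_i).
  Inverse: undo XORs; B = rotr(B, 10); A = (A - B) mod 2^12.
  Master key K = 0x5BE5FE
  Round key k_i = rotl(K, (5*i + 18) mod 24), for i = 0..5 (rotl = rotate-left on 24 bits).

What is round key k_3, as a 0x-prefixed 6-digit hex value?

K = 0x5BE5FE
k_0 = rotl(K, (5*0+18) mod 24) = rotl(K, 18) = 0xF96F97
k_1 = rotl(K, (5*1+18) mod 24) = rotl(K, 23) = 0x2DF2FF
k_2 = rotl(K, (5*2+18) mod 24) = rotl(K, 4) = 0xBE5FE5
k_3 = rotl(K, (5*3+18) mod 24) = rotl(K, 9) = 0xCBFCB7

0xCBFCB7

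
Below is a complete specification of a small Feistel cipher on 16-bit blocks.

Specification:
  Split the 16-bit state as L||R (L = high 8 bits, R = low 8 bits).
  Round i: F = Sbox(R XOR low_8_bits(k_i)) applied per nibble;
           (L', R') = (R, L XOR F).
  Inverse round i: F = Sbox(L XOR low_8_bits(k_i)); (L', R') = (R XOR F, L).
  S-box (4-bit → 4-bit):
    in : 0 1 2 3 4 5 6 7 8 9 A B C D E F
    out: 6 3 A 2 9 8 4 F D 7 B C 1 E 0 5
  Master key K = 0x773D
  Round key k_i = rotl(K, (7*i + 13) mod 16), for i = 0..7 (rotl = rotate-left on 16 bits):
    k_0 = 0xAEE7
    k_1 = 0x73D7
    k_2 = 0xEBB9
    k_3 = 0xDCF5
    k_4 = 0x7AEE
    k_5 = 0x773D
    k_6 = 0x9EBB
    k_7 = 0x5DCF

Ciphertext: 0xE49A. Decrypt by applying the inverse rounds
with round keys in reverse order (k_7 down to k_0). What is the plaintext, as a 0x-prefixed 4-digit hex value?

0xF06B

s_0 = ciphertext = 0xE49A
s_1 = InvRound(s_0, k_7) = 0x36E4
s_2 = InvRound(s_1, k_6) = 0x3A36
s_3 = InvRound(s_2, k_5) = 0x593A
s_4 = InvRound(s_3, k_4) = 0xF559
s_5 = InvRound(s_4, k_3) = 0x3FF5
s_6 = InvRound(s_5, k_2) = 0x213F
s_7 = InvRound(s_6, k_1) = 0x6B21
s_8 = InvRound(s_7, k_0) = 0xF06B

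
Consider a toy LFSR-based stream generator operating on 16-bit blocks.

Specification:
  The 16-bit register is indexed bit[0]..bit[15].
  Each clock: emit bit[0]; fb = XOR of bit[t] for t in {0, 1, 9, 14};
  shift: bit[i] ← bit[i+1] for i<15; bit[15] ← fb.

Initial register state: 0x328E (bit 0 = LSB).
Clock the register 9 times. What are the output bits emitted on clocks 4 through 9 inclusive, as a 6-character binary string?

100010

reg_0 = 0x328E
clock 1: out=0, reg = 0x1947
clock 2: out=1, reg = 0x0CA3
clock 3: out=1, reg = 0x0651
clock 4: out=1, reg = 0x0328
clock 5: out=0, reg = 0x8194
clock 6: out=0, reg = 0x40CA
clock 7: out=0, reg = 0x2065
clock 8: out=1, reg = 0x9032
clock 9: out=0, reg = 0xC819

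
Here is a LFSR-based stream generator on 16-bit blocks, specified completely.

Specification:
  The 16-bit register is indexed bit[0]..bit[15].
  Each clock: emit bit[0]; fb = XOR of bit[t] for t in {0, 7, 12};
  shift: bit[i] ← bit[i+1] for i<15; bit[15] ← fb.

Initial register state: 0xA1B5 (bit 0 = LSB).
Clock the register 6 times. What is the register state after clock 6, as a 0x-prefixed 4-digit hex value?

0xF286

reg_0 = 0xA1B5
clock 1: out=1, reg = 0x50DA
clock 2: out=0, reg = 0x286D
clock 3: out=1, reg = 0x9436
clock 4: out=0, reg = 0xCA1B
clock 5: out=1, reg = 0xE50D
clock 6: out=1, reg = 0xF286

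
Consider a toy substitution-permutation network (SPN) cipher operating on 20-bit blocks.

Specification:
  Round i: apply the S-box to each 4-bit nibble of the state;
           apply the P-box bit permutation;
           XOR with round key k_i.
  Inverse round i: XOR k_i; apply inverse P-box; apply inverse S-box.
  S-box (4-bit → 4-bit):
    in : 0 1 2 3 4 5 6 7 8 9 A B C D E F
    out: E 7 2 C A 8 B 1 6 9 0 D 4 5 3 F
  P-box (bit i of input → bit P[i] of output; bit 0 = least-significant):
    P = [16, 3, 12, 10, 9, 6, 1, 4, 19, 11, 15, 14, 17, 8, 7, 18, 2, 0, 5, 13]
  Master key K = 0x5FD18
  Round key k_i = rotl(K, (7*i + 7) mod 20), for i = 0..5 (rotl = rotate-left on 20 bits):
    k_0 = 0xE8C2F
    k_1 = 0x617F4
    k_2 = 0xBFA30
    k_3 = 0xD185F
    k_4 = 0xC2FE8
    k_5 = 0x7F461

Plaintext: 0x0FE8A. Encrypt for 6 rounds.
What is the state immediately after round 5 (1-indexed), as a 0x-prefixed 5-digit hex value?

0xE97EF

s_0 = plaintext = 0x0FE8A
s_1 = Round(s_0, k_0) = 0x0A5CC
s_2 = Round(s_1, k_1) = 0x667D7
s_3 = Round(s_2, k_2) = 0x4D937
s_4 = Round(s_3, k_3) = 0x678CC
s_5 = Round(s_4, k_4) = 0xE97EF
s_6 = Round(s_5, k_5) = 0x8E22C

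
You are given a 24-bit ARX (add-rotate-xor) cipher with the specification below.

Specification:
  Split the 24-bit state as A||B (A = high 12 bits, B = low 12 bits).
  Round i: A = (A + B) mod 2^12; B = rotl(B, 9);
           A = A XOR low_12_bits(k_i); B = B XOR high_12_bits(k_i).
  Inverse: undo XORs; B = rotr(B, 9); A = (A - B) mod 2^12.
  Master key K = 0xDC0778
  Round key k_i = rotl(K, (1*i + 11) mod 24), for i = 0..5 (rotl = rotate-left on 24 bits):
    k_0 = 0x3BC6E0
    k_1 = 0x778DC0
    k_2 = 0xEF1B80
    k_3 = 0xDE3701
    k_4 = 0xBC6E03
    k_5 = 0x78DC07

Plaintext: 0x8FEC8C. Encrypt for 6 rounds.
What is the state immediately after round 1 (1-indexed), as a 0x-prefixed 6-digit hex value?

s_0 = plaintext = 0x8FEC8C
s_1 = Round(s_0, k_0) = 0x36AA2D
s_2 = Round(s_1, k_1) = 0x057C3D
s_3 = Round(s_2, k_2) = 0x714576
s_4 = Round(s_3, k_3) = 0xB8B14D
s_5 = Round(s_4, k_4) = 0x2DB1EF
s_6 = Round(s_5, k_5) = 0x8CD9B0

0x36AA2D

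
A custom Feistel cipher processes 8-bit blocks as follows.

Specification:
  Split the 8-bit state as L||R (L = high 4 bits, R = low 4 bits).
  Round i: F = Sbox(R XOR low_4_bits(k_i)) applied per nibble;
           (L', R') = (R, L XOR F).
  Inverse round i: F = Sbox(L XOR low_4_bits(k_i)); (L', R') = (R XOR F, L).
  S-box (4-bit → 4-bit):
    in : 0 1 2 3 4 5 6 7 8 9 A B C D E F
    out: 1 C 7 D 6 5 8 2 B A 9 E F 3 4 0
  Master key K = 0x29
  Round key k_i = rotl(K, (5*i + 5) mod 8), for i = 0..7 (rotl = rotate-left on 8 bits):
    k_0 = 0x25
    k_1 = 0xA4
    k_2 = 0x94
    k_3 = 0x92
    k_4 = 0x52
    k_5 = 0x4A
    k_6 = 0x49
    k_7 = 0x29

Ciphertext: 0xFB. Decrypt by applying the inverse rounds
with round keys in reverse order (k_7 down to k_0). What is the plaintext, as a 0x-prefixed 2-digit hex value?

s_0 = ciphertext = 0xFB
s_1 = InvRound(s_0, k_7) = 0x3F
s_2 = InvRound(s_1, k_6) = 0x63
s_3 = InvRound(s_2, k_5) = 0xC6
s_4 = InvRound(s_3, k_4) = 0x2C
s_5 = InvRound(s_4, k_3) = 0xD2
s_6 = InvRound(s_5, k_2) = 0x8D
s_7 = InvRound(s_6, k_1) = 0x28
s_8 = InvRound(s_7, k_0) = 0xA2

0xA2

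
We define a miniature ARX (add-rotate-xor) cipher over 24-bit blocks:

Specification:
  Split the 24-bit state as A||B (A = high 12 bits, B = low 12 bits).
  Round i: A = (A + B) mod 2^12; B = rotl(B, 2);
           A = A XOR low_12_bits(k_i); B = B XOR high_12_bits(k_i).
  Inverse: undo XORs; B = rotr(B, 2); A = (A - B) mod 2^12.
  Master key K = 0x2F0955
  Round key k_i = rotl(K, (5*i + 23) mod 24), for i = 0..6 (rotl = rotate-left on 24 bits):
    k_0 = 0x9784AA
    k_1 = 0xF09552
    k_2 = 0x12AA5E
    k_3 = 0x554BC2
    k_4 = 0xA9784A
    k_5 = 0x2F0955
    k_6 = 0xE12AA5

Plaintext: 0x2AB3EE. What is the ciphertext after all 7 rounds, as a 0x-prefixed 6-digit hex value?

0xF4E2AD

s_0 = plaintext = 0x2AB3EE
s_1 = Round(s_0, k_0) = 0x2336C0
s_2 = Round(s_1, k_1) = 0xDA1408
s_3 = Round(s_2, k_2) = 0xBF710B
s_4 = Round(s_3, k_3) = 0x6C0178
s_5 = Round(s_4, k_4) = 0x072F77
s_6 = Round(s_5, k_5) = 0x6BCF2F
s_7 = Round(s_6, k_6) = 0xF4E2AD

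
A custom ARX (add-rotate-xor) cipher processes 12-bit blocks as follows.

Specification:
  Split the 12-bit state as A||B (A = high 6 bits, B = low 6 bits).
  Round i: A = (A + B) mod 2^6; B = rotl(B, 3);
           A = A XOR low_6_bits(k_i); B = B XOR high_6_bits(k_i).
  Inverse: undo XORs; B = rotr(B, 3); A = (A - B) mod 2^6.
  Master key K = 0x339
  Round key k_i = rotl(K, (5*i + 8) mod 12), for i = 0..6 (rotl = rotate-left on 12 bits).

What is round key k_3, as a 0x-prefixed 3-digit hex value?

0x99C

K = 0x339
k_0 = rotl(K, (5*0+8) mod 12) = rotl(K, 8) = 0x933
k_1 = rotl(K, (5*1+8) mod 12) = rotl(K, 1) = 0x672
k_2 = rotl(K, (5*2+8) mod 12) = rotl(K, 6) = 0xE4C
k_3 = rotl(K, (5*3+8) mod 12) = rotl(K, 11) = 0x99C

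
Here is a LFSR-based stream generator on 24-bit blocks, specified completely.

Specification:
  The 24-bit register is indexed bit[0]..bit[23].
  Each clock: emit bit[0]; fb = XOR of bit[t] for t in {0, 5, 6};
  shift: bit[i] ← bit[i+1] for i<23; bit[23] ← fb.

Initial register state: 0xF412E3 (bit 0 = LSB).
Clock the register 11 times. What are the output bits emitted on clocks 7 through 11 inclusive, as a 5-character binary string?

reg_0 = 0xF412E3
clock 1: out=1, reg = 0xFA0971
clock 2: out=1, reg = 0xFD04B8
clock 3: out=0, reg = 0xFE825C
clock 4: out=0, reg = 0xFF412E
clock 5: out=0, reg = 0xFFA097
clock 6: out=1, reg = 0xFFD04B
clock 7: out=1, reg = 0x7FE825
clock 8: out=1, reg = 0x3FF412
clock 9: out=0, reg = 0x1FFA09
clock 10: out=1, reg = 0x8FFD04
clock 11: out=0, reg = 0x47FE82

11010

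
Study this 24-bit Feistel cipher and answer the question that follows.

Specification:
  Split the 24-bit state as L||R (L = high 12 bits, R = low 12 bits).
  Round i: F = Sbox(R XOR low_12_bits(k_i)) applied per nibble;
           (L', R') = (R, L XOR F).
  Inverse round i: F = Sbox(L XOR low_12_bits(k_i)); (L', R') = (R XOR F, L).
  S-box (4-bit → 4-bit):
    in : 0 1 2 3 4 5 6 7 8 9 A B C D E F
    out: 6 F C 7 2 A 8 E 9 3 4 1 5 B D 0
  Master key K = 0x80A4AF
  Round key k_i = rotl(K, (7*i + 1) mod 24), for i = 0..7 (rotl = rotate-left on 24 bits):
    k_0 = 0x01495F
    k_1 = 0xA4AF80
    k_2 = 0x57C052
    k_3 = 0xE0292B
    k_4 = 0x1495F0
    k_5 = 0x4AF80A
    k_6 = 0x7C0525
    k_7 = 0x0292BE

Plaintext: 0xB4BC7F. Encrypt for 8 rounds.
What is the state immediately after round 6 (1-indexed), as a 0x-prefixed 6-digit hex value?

0xA463AC

s_0 = plaintext = 0xB4BC7F
s_1 = Round(s_0, k_0) = 0xC7F18D
s_2 = Round(s_1, k_1) = 0x18D114
s_3 = Round(s_2, k_2) = 0x114EA5
s_4 = Round(s_3, k_3) = 0xEA5F89
s_5 = Round(s_4, k_4) = 0xF89A46
s_6 = Round(s_5, k_5) = 0xA463AC
s_7 = Round(s_6, k_6) = 0x3AC2D5
s_8 = Round(s_7, k_7) = 0x2D552D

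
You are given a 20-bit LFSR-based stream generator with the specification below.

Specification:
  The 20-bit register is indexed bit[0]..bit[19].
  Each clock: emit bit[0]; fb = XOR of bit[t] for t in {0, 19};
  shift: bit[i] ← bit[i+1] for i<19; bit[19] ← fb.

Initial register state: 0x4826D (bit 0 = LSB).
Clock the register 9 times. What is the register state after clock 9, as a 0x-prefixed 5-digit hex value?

reg_0 = 0x4826D
clock 1: out=1, reg = 0xA4136
clock 2: out=0, reg = 0xD209B
clock 3: out=1, reg = 0x6904D
clock 4: out=1, reg = 0xB4826
clock 5: out=0, reg = 0xDA413
clock 6: out=1, reg = 0x6D209
clock 7: out=1, reg = 0xB6904
clock 8: out=0, reg = 0xDB482
clock 9: out=0, reg = 0xEDA41

0xEDA41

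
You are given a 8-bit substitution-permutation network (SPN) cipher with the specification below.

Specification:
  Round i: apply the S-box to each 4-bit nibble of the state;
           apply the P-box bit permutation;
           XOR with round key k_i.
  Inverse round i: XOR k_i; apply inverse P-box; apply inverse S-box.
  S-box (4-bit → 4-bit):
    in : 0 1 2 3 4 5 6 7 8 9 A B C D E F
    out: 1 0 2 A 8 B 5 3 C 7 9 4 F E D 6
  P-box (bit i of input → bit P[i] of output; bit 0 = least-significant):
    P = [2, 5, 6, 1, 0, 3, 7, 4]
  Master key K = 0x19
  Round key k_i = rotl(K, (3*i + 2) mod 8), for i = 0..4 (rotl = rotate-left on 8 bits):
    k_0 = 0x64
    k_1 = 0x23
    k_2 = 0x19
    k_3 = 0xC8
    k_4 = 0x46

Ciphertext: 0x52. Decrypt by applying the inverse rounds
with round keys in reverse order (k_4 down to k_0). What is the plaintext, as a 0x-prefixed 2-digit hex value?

s_0 = ciphertext = 0x52
s_1 = InvRound(s_0, k_4) = 0x40
s_2 = InvRound(s_1, k_3) = 0xF1
s_3 = InvRound(s_2, k_2) = 0xFF
s_4 = InvRound(s_3, k_1) = 0xD6
s_5 = InvRound(s_4, k_0) = 0x83

0x83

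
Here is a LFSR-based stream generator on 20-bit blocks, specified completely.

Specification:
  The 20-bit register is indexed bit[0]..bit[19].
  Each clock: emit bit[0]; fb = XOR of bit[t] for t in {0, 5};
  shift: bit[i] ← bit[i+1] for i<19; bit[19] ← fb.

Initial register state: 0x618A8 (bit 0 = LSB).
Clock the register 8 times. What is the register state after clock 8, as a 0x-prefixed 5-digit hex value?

reg_0 = 0x618A8
clock 1: out=0, reg = 0xB0C54
clock 2: out=0, reg = 0x5862A
clock 3: out=0, reg = 0xAC315
clock 4: out=1, reg = 0xD618A
clock 5: out=0, reg = 0x6B0C5
clock 6: out=1, reg = 0xB5862
clock 7: out=0, reg = 0xDAC31
clock 8: out=1, reg = 0x6D618

0x6D618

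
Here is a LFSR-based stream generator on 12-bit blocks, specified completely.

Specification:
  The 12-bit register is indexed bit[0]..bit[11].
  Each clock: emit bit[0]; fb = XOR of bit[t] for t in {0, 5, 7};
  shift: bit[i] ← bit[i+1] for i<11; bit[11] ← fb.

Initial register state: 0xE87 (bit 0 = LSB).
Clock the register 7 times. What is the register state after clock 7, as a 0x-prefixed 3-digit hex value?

reg_0 = 0xE87
clock 1: out=1, reg = 0x743
clock 2: out=1, reg = 0xBA1
clock 3: out=1, reg = 0xDD0
clock 4: out=0, reg = 0xEE8
clock 5: out=0, reg = 0x774
clock 6: out=0, reg = 0xBBA
clock 7: out=0, reg = 0x5DD

0x5DD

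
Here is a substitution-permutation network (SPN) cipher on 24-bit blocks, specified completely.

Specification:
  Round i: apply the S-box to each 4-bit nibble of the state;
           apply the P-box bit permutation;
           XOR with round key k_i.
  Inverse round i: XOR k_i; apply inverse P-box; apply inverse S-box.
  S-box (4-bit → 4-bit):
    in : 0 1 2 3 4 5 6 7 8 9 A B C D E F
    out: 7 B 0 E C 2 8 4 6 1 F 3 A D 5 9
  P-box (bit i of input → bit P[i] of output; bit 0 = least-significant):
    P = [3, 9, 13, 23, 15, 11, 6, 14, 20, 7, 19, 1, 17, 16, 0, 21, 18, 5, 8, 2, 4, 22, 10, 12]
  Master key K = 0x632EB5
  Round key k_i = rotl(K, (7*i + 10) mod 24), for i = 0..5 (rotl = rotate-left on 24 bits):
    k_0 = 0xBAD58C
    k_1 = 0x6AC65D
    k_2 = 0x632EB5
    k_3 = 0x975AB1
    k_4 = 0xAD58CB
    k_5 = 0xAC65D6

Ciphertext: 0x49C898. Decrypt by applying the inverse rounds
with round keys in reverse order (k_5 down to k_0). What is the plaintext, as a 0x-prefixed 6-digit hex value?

s_0 = ciphertext = 0x49C898
s_1 = InvRound(s_0, k_5) = 0x8DC60D
s_2 = InvRound(s_1, k_4) = 0x466C05
s_3 = InvRound(s_2, k_3) = 0xAC5B23
s_4 = InvRound(s_3, k_2) = 0xADB364
s_5 = InvRound(s_4, k_1) = 0xA0026D
s_6 = InvRound(s_5, k_0) = 0x48E0D5

0x48E0D5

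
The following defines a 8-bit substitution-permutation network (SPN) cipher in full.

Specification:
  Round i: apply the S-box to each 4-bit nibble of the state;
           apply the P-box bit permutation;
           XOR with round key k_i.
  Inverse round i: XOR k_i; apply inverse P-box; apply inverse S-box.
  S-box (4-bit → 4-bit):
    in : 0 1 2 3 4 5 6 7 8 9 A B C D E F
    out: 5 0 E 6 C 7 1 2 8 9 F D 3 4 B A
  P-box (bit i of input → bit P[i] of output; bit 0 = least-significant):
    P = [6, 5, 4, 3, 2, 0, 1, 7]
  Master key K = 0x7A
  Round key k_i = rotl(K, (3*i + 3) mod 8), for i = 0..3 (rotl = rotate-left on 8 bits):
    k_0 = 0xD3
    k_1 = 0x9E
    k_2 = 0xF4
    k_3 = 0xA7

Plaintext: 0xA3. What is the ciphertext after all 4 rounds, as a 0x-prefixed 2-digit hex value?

0x45

s_0 = plaintext = 0xA3
s_1 = Round(s_0, k_0) = 0x64
s_2 = Round(s_1, k_1) = 0x82
s_3 = Round(s_2, k_2) = 0x4C
s_4 = Round(s_3, k_3) = 0x45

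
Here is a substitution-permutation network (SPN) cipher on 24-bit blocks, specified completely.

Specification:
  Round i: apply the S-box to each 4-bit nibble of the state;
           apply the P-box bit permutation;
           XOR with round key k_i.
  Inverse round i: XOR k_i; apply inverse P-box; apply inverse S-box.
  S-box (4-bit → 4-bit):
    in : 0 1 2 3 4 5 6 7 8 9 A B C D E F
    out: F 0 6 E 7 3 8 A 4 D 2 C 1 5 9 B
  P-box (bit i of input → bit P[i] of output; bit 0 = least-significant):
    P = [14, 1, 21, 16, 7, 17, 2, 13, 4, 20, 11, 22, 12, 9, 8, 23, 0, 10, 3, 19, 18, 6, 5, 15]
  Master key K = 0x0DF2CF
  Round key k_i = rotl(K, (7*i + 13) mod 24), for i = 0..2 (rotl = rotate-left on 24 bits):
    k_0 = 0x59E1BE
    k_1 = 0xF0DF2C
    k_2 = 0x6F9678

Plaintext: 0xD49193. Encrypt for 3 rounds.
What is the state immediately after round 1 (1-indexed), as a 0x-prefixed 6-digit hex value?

s_0 = plaintext = 0xD49193
s_1 = Round(s_0, k_0) = 0xFCD411
s_2 = Round(s_1, k_1) = 0xE4467D
s_3 = Round(s_2, k_2) = 0x096171

0xFCD411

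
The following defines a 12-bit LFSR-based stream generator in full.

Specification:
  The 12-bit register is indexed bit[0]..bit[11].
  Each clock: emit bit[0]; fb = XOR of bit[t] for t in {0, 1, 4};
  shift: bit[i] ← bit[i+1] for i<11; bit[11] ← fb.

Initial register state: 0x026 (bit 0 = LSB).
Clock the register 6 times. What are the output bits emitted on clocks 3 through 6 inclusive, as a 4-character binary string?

reg_0 = 0x026
clock 1: out=0, reg = 0x813
clock 2: out=1, reg = 0xC09
clock 3: out=1, reg = 0xE04
clock 4: out=0, reg = 0x702
clock 5: out=0, reg = 0xB81
clock 6: out=1, reg = 0xDC0

1001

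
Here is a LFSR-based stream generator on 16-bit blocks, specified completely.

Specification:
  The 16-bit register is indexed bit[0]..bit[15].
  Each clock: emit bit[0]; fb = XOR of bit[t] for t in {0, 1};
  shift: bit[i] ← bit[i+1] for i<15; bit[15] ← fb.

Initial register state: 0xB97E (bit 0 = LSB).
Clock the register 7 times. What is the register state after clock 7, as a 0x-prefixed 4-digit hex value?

0x8372

reg_0 = 0xB97E
clock 1: out=0, reg = 0xDCBF
clock 2: out=1, reg = 0x6E5F
clock 3: out=1, reg = 0x372F
clock 4: out=1, reg = 0x1B97
clock 5: out=1, reg = 0x0DCB
clock 6: out=1, reg = 0x06E5
clock 7: out=1, reg = 0x8372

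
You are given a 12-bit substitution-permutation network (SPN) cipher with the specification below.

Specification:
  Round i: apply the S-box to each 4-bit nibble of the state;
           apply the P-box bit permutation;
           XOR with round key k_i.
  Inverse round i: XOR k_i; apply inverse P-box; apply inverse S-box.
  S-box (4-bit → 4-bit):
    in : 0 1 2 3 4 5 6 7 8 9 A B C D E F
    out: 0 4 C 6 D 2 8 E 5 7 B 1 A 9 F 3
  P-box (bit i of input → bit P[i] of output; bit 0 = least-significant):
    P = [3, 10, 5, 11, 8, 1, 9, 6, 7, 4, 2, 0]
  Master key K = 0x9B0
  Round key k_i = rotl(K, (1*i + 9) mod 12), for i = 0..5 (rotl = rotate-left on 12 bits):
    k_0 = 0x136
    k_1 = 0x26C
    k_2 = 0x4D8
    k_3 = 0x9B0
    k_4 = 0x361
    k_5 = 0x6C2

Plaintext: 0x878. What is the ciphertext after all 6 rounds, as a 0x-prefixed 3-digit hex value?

0x2E1

s_0 = plaintext = 0x878
s_1 = Round(s_0, k_0) = 0x3D8
s_2 = Round(s_1, k_1) = 0x310
s_3 = Round(s_2, k_2) = 0x6CC
s_4 = Round(s_3, k_3) = 0x5F3
s_5 = Round(s_4, k_4) = 0x653
s_6 = Round(s_5, k_5) = 0x2E1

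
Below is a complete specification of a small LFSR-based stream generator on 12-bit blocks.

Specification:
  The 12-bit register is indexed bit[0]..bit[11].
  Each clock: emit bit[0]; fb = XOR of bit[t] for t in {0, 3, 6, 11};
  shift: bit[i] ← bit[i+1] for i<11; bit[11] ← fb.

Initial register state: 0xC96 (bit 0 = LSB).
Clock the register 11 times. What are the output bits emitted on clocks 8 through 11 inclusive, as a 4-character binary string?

1001

reg_0 = 0xC96
clock 1: out=0, reg = 0xE4B
clock 2: out=1, reg = 0x725
clock 3: out=1, reg = 0xB92
clock 4: out=0, reg = 0xDC9
clock 5: out=1, reg = 0x6E4
clock 6: out=0, reg = 0xB72
clock 7: out=0, reg = 0x5B9
clock 8: out=1, reg = 0x2DC
clock 9: out=0, reg = 0x16E
clock 10: out=0, reg = 0x0B7
clock 11: out=1, reg = 0x85B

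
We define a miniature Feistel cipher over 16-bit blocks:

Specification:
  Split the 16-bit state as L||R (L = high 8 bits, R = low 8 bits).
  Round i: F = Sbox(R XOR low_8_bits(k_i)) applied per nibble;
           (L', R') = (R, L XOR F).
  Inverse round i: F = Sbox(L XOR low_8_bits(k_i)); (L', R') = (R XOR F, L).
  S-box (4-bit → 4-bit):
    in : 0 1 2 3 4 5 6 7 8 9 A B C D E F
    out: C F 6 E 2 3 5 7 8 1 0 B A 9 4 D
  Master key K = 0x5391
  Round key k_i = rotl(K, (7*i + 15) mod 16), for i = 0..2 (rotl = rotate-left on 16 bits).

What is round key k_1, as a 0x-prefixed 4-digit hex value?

0xE454

K = 0x5391
k_0 = rotl(K, (7*0+15) mod 16) = rotl(K, 15) = 0xA9C8
k_1 = rotl(K, (7*1+15) mod 16) = rotl(K, 6) = 0xE454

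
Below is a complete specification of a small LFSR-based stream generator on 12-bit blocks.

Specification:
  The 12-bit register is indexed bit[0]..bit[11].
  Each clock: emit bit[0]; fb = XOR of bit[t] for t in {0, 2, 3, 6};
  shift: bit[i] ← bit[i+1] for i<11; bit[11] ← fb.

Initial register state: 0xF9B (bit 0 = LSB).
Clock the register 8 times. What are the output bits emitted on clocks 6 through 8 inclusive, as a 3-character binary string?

reg_0 = 0xF9B
clock 1: out=1, reg = 0x7CD
clock 2: out=1, reg = 0x3E6
clock 3: out=0, reg = 0x1F3
clock 4: out=1, reg = 0x0F9
clock 5: out=1, reg = 0x87C
clock 6: out=0, reg = 0xC3E
clock 7: out=0, reg = 0x61F
clock 8: out=1, reg = 0xB0F

001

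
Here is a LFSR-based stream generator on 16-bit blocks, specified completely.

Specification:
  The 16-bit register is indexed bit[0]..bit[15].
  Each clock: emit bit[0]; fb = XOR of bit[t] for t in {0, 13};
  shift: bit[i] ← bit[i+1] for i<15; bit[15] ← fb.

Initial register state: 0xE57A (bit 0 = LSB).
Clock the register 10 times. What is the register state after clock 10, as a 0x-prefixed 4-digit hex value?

reg_0 = 0xE57A
clock 1: out=0, reg = 0xF2BD
clock 2: out=1, reg = 0x795E
clock 3: out=0, reg = 0xBCAF
clock 4: out=1, reg = 0x5E57
clock 5: out=1, reg = 0xAF2B
clock 6: out=1, reg = 0x5795
clock 7: out=1, reg = 0xABCA
clock 8: out=0, reg = 0xD5E5
clock 9: out=1, reg = 0xEAF2
clock 10: out=0, reg = 0xF579

0xF579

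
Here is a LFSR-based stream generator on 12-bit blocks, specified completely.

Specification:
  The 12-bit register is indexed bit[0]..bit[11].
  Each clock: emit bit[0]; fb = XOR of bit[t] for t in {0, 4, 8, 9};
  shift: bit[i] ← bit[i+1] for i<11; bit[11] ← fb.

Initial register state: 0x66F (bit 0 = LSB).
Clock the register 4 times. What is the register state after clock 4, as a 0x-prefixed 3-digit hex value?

0xC66

reg_0 = 0x66F
clock 1: out=1, reg = 0x337
clock 2: out=1, reg = 0x19B
clock 3: out=1, reg = 0x8CD
clock 4: out=1, reg = 0xC66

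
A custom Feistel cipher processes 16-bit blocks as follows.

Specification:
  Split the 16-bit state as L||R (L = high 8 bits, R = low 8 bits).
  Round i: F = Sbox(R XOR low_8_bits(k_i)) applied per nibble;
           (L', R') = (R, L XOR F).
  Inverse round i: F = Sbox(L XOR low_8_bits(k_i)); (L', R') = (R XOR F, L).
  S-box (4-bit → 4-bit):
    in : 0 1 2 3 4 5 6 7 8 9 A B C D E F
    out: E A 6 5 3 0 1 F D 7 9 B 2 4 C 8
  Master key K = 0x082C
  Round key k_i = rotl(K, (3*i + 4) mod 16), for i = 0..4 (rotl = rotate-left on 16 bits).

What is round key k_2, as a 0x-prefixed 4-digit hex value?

K = 0x082C
k_0 = rotl(K, (3*0+4) mod 16) = rotl(K, 4) = 0x82C0
k_1 = rotl(K, (3*1+4) mod 16) = rotl(K, 7) = 0x1604
k_2 = rotl(K, (3*2+4) mod 16) = rotl(K, 10) = 0xB020

0xB020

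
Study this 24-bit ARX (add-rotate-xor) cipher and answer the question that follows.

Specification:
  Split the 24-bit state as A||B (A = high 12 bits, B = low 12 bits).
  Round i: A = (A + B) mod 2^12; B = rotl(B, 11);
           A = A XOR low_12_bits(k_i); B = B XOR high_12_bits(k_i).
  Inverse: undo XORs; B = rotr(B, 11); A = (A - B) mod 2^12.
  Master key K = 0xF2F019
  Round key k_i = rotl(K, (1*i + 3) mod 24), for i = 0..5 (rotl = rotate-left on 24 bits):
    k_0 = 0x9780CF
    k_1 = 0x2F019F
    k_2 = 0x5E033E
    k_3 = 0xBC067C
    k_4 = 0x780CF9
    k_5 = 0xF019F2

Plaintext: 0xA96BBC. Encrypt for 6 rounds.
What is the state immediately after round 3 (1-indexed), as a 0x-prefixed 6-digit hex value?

s_0 = plaintext = 0xA96BBC
s_1 = Round(s_0, k_0) = 0x69DCA6
s_2 = Round(s_1, k_1) = 0x2DC4A3
s_3 = Round(s_2, k_2) = 0x441FB1
s_4 = Round(s_3, k_3) = 0x58E418
s_5 = Round(s_4, k_4) = 0x55F58C
s_6 = Round(s_5, k_5) = 0x319DC7

0x441FB1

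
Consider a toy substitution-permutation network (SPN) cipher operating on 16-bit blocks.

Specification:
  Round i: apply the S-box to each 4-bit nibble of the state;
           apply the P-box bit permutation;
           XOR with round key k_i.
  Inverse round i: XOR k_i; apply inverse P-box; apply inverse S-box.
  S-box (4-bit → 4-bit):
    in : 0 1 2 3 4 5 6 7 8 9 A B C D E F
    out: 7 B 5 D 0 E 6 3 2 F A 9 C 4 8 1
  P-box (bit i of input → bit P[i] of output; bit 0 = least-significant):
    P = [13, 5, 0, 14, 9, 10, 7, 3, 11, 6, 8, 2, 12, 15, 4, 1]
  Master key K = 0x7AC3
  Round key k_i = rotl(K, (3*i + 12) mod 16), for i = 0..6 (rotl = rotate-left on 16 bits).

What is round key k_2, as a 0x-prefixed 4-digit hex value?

K = 0x7AC3
k_0 = rotl(K, (3*0+12) mod 16) = rotl(K, 12) = 0x37AC
k_1 = rotl(K, (3*1+12) mod 16) = rotl(K, 15) = 0xBD61
k_2 = rotl(K, (3*2+12) mod 16) = rotl(K, 2) = 0xEB0D

0xEB0D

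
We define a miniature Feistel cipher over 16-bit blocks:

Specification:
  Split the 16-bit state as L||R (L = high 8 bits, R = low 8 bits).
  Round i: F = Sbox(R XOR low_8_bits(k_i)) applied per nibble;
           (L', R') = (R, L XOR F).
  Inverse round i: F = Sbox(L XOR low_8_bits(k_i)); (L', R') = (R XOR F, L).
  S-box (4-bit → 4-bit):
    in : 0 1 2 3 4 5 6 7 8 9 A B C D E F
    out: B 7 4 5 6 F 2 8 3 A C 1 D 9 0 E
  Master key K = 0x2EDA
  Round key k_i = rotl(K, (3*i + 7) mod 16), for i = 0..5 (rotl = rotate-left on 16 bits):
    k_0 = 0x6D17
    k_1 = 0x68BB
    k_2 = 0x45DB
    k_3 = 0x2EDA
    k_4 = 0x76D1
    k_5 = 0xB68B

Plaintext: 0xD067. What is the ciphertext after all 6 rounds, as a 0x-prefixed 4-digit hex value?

s_0 = plaintext = 0xD067
s_1 = Round(s_0, k_0) = 0x675B
s_2 = Round(s_1, k_1) = 0x5B6C
s_3 = Round(s_2, k_2) = 0x6C43
s_4 = Round(s_3, k_3) = 0x43C6
s_5 = Round(s_4, k_4) = 0xC63B
s_6 = Round(s_5, k_5) = 0x3BDD

0x3BDD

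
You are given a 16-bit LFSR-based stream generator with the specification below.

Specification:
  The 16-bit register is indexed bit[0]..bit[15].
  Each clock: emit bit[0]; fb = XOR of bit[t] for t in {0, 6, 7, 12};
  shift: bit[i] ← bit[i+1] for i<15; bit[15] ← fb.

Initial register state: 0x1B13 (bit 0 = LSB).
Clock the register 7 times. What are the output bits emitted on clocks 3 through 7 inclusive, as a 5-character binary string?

00100

reg_0 = 0x1B13
clock 1: out=1, reg = 0x0D89
clock 2: out=1, reg = 0x06C4
clock 3: out=0, reg = 0x0362
clock 4: out=0, reg = 0x81B1
clock 5: out=1, reg = 0x40D8
clock 6: out=0, reg = 0x206C
clock 7: out=0, reg = 0x9036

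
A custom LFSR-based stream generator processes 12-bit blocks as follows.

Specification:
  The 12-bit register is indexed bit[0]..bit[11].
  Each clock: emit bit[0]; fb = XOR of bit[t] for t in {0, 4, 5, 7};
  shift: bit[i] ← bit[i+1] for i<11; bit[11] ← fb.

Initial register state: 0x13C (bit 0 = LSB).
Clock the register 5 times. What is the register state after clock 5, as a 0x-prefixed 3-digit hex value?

0x209

reg_0 = 0x13C
clock 1: out=0, reg = 0x09E
clock 2: out=0, reg = 0x04F
clock 3: out=1, reg = 0x827
clock 4: out=1, reg = 0x413
clock 5: out=1, reg = 0x209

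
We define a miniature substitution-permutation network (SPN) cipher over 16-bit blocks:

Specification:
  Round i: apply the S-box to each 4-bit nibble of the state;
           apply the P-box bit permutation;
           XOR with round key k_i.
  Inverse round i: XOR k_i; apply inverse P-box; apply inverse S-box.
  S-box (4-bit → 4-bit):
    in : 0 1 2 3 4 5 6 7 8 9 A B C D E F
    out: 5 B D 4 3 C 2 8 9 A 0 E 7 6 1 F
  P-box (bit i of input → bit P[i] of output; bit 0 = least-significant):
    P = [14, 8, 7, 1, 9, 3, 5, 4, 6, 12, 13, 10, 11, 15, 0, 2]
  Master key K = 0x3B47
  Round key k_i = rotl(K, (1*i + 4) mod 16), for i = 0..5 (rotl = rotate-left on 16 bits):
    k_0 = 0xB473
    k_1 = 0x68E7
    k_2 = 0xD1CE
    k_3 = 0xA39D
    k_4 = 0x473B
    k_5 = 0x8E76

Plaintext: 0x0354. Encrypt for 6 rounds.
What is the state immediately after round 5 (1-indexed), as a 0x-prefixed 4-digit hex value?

s_0 = plaintext = 0x0354
s_1 = Round(s_0, k_0) = 0xDD42
s_2 = Round(s_1, k_1) = 0x9A6C
s_3 = Round(s_2, k_2) = 0x1042
s_4 = Round(s_3, k_3) = 0x4953
s_5 = Round(s_4, k_4) = 0xDB8B
s_6 = Round(s_5, k_5) = 0x39E5

0xDB8B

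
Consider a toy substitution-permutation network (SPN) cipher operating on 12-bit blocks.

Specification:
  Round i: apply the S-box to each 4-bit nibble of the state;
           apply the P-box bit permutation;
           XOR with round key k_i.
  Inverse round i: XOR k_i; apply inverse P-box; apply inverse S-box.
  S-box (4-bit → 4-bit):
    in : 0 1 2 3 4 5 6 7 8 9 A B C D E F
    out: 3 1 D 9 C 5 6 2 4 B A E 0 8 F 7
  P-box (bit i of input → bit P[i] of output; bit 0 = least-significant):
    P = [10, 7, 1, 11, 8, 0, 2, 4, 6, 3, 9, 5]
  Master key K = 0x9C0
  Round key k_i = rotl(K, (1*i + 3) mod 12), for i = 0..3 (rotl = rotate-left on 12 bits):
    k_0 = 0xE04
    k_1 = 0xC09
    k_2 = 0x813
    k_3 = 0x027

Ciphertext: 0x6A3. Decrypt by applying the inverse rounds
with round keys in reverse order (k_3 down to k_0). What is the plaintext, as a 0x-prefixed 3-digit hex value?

0x3C5

s_0 = ciphertext = 0x6A3
s_1 = InvRound(s_0, k_3) = 0x880
s_2 = InvRound(s_1, k_2) = 0xCA6
s_3 = InvRound(s_2, k_1) = 0xA66
s_4 = InvRound(s_3, k_0) = 0x3C5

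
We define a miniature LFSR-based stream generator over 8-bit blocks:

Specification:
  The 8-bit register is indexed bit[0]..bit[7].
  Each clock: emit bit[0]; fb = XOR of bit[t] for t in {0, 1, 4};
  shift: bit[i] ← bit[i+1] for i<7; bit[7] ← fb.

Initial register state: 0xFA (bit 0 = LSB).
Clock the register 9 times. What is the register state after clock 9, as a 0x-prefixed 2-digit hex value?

0x04

reg_0 = 0xFA
clock 1: out=0, reg = 0x7D
clock 2: out=1, reg = 0x3E
clock 3: out=0, reg = 0x1F
clock 4: out=1, reg = 0x8F
clock 5: out=1, reg = 0x47
clock 6: out=1, reg = 0x23
clock 7: out=1, reg = 0x11
clock 8: out=1, reg = 0x08
clock 9: out=0, reg = 0x04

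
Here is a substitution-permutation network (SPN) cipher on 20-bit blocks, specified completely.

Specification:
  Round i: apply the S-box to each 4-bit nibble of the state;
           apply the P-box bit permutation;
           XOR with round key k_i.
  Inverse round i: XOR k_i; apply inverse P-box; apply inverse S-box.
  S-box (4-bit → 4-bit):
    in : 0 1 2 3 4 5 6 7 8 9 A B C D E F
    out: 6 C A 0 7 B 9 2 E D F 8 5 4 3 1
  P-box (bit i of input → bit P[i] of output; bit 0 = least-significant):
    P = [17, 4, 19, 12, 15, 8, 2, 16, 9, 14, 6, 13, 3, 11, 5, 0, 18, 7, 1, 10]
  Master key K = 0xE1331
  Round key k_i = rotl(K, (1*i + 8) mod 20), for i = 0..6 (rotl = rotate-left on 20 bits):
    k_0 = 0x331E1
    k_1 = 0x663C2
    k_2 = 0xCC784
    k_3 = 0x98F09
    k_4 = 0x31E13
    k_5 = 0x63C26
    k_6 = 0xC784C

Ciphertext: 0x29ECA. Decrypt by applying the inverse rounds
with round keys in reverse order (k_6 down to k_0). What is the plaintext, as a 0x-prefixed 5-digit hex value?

s_0 = ciphertext = 0x29ECA
s_1 = InvRound(s_0, k_6) = 0xA35CC
s_2 = InvRound(s_1, k_5) = 0x44D7D
s_3 = InvRound(s_2, k_4) = 0xCC486
s_4 = InvRound(s_3, k_3) = 0x45E83
s_5 = InvRound(s_4, k_2) = 0xD2341
s_6 = InvRound(s_5, k_1) = 0x0B7BC
s_7 = InvRound(s_6, k_0) = 0xB6C9E

0xB6C9E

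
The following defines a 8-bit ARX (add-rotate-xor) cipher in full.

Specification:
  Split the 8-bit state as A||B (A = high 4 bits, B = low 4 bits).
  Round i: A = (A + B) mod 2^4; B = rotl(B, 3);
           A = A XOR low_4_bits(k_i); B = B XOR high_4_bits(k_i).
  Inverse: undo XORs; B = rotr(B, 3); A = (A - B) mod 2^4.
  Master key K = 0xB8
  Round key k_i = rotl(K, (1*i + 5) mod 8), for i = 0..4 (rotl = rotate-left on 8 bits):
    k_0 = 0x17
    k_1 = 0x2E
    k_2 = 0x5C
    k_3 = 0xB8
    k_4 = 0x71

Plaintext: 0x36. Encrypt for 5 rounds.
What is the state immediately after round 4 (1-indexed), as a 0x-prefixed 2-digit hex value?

s_0 = plaintext = 0x36
s_1 = Round(s_0, k_0) = 0xE2
s_2 = Round(s_1, k_1) = 0xE3
s_3 = Round(s_2, k_2) = 0xDC
s_4 = Round(s_3, k_3) = 0x1D
s_5 = Round(s_4, k_4) = 0xF9

0x1D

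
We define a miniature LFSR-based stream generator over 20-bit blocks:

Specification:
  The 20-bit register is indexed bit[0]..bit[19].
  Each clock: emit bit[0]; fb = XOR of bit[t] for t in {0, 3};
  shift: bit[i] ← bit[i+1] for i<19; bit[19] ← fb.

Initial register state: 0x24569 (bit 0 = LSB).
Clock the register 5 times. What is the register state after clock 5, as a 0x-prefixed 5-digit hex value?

0x2122B

reg_0 = 0x24569
clock 1: out=1, reg = 0x122B4
clock 2: out=0, reg = 0x0915A
clock 3: out=0, reg = 0x848AD
clock 4: out=1, reg = 0x42456
clock 5: out=0, reg = 0x2122B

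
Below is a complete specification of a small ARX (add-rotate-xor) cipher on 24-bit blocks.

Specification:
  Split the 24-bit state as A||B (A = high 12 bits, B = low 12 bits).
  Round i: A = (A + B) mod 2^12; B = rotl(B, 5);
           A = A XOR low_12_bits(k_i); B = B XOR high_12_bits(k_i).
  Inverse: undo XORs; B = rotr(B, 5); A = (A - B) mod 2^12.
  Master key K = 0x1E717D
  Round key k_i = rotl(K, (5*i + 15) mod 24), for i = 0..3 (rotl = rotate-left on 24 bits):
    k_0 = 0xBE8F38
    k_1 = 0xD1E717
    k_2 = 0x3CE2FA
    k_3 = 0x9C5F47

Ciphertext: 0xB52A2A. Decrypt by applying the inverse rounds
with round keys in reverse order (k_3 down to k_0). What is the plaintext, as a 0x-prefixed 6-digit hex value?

0x93A2AE

s_0 = ciphertext = 0xB52A2A
s_1 = InvRound(s_0, k_3) = 0xC7679F
s_2 = InvRound(s_1, k_2) = 0x5EA8A2
s_3 = InvRound(s_2, k_1) = 0x4D0E2D
s_4 = InvRound(s_3, k_0) = 0x93A2AE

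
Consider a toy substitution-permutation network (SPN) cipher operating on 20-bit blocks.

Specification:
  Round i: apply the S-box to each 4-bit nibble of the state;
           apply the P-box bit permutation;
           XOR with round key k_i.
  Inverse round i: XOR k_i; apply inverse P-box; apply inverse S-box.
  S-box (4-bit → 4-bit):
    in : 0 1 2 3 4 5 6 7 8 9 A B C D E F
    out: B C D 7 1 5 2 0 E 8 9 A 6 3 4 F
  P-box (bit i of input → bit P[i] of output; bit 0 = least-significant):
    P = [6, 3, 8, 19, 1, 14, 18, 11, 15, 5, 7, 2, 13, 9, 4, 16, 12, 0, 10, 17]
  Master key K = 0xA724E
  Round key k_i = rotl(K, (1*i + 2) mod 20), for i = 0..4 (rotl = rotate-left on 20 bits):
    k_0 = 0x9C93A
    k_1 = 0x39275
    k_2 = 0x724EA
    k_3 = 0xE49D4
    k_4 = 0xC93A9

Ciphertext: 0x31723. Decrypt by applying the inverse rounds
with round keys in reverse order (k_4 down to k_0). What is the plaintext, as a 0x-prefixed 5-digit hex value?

0xAB9E3

s_0 = ciphertext = 0x31723
s_1 = InvRound(s_0, k_4) = 0x1955B
s_2 = InvRound(s_1, k_3) = 0xF92FB
s_3 = InvRound(s_2, k_2) = 0x33479
s_4 = InvRound(s_3, k_1) = 0xEDA76
s_5 = InvRound(s_4, k_0) = 0xAB9E3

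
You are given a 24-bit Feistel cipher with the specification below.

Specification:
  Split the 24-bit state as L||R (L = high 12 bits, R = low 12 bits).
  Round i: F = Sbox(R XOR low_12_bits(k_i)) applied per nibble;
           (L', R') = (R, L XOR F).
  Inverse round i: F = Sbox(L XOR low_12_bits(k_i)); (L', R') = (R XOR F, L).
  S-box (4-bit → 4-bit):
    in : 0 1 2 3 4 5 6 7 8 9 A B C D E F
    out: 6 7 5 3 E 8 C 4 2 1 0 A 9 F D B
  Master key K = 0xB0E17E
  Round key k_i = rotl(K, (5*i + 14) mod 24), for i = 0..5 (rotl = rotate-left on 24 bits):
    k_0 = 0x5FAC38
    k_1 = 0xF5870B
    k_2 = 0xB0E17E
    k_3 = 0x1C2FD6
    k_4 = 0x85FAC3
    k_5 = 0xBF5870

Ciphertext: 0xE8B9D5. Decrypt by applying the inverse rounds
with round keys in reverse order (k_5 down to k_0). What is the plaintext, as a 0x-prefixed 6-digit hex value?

s_0 = ciphertext = 0xE8B9D5
s_1 = InvRound(s_0, k_5) = 0x56FE8B
s_2 = InvRound(s_1, k_4) = 0x58256F
s_3 = InvRound(s_2, k_3) = 0x5E1582
s_4 = InvRound(s_3, k_2) = 0xB995E1
s_5 = InvRound(s_4, k_1) = 0xCF4B99
s_6 = InvRound(s_5, k_0) = 0xD00CF4

0xD00CF4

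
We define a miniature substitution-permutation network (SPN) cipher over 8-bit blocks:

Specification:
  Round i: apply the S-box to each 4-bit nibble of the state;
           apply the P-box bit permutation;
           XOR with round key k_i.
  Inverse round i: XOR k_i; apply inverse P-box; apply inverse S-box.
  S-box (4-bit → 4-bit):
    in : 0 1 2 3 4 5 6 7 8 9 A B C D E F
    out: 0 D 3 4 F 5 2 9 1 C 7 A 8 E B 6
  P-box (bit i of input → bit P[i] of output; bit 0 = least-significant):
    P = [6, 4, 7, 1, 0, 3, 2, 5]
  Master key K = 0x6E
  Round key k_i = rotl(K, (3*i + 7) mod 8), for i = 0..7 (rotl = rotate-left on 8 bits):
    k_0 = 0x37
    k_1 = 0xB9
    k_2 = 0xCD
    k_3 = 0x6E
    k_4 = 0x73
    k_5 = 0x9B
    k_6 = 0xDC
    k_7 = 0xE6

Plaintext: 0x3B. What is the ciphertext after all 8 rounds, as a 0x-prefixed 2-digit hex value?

s_0 = plaintext = 0x3B
s_1 = Round(s_0, k_0) = 0x21
s_2 = Round(s_1, k_1) = 0x72
s_3 = Round(s_2, k_2) = 0xBC
s_4 = Round(s_3, k_3) = 0x44
s_5 = Round(s_4, k_4) = 0x8C
s_6 = Round(s_5, k_5) = 0x98
s_7 = Round(s_6, k_6) = 0xB8
s_8 = Round(s_7, k_7) = 0x8E

0x8E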